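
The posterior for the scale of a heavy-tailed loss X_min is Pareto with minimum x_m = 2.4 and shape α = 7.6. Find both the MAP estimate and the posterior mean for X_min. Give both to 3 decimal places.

The Pareto density is strictly decreasing on [x_m, ∞), so the mode is x_m = 2.400.
Mean = α·x_m/(α−1) = 7.6·2.4/6.6 = 2.764.

MAP: 2.400. Posterior mean: 2.764.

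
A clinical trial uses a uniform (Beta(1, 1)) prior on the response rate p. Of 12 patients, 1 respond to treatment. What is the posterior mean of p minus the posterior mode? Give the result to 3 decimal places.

0.060

Posterior: Beta(1+1, 1+11) = Beta(2, 12).
Mode = (2−1)/(2+12−2) = 1/12 = 0.083.
With a flat prior the MAP equals the MLE, 1/12.
Mean = 2/(2+12) = 2/14 = 0.143.
Difference = 0.143 − 0.083 = 0.060.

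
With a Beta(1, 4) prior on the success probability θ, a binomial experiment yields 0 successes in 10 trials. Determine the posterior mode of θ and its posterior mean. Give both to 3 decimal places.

MAP = 0.000, posterior mean = 0.067

Posterior: Beta(1+0, 4+10) = Beta(1, 14).
Since α = 1 ≤ 1 and β > 1, the Beta density is monotone decreasing on [0,1]; the mode is at 0.
Mean = 1/(1+14) = 0.067.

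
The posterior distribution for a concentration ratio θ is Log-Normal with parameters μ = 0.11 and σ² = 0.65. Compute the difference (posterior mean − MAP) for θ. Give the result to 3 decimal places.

0.962

Mode = exp(μ − σ²) = exp(-0.54) = 0.583.
Mean = exp(μ + σ²/2) = exp(0.435) = 1.545.
Difference = 1.545 − 0.583 = 0.962.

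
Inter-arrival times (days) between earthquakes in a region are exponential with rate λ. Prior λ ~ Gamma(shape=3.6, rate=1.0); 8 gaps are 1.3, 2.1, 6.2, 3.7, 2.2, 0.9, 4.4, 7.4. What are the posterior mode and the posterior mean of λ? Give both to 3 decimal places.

Σ times = 28.2. Posterior: Gamma(shape = 3.6+8 = 11.6, rate = 1.0+28.2 = 29.2).
Mode = (α−1)/β = 10.6/29.2 = 0.363.
Mean = α/β = 11.6/29.2 = 0.397.

posterior mode = 0.363, posterior mean = 0.397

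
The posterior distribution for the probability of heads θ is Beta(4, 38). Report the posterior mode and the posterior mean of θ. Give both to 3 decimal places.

Mode = (4−1)/(4+38−2) = 3/40 = 0.075.
Mean = 4/(4+38) = 4/42 = 0.095.

MAP: 0.075. Posterior mean: 0.095.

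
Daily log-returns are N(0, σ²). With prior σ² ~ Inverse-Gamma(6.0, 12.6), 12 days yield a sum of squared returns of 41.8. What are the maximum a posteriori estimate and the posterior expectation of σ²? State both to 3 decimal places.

MAP: 2.577. Posterior mean: 3.045.

Posterior: Inverse-Gamma(shape = 6.0+12/2 = 12.0, scale = 12.6+41.8/2 = 33.5).
Mode = β/(α+1) = 33.5/13.0 = 2.577.
Mean = β/(α−1) = 33.5/11.0 = 3.045.
The posterior is right-skewed, so the mean exceeds the mode.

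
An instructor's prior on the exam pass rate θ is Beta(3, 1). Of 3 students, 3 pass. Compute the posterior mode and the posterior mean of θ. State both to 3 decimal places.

MAP: 1.000. Posterior mean: 0.857.

Posterior: Beta(3+3, 1+0) = Beta(6, 1).
Since β = 1 ≤ 1 and α > 1, the Beta density is monotone increasing on [0,1]; the mode is at 1.
Mean = 6/(6+1) = 0.857.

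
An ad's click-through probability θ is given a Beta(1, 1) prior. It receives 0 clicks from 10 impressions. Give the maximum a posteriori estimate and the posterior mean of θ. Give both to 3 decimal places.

MAP: 0.000. Posterior mean: 0.083.

Posterior: Beta(1+0, 1+10) = Beta(1, 11).
Since α = 1 ≤ 1 and β > 1, the Beta density is monotone decreasing on [0,1]; the mode is at 0.
Mean = 1/(1+11) = 0.083.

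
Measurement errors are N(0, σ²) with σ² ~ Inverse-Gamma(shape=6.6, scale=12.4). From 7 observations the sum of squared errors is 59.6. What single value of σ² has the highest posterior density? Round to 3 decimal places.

Posterior: Inverse-Gamma(shape = 6.6+7/2 = 10.1, scale = 12.4+59.6/2 = 42.2).
Mode = β/(α+1) = 42.2/11.1 = 3.802.
Mean = β/(α−1) = 42.2/9.1 = 4.637.
This is the posterior mode — the MAP estimate.

3.802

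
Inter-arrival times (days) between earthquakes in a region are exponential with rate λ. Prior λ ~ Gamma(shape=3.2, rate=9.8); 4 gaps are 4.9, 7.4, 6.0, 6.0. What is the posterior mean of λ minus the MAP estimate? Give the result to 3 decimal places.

Σ times = 24.3. Posterior: Gamma(shape = 3.2+4 = 7.2, rate = 9.8+24.3 = 34.1).
Mode = (α−1)/β = 6.2/34.1 = 0.182.
Mean = α/β = 7.2/34.1 = 0.211.
Difference = 0.211 − 0.182 = 0.029.
The posterior is right-skewed, so the mean exceeds the mode.

0.029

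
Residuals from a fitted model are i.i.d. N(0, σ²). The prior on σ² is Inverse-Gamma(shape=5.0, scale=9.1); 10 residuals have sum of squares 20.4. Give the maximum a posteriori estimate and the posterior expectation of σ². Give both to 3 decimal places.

Posterior: Inverse-Gamma(shape = 5.0+10/2 = 10.0, scale = 9.1+20.4/2 = 19.3).
Mode = β/(α+1) = 19.3/11.0 = 1.755.
Mean = β/(α−1) = 19.3/9.0 = 2.144.
Mean > mode: the posterior has a right tail.

MAP = 1.755; posterior mean = 2.144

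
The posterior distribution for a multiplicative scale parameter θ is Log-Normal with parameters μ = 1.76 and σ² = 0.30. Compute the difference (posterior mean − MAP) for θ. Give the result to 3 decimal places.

Mode = exp(μ − σ²) = exp(1.46) = 4.306.
Mean = exp(μ + σ²/2) = exp(1.910) = 6.753.
Difference = 6.753 − 4.306 = 2.447.
Mean > mode: the posterior has a right tail.

2.447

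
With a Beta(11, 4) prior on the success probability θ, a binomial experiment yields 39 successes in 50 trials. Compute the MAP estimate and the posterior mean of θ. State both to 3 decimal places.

MAP: 0.778. Posterior mean: 0.769.

Posterior: Beta(11+39, 4+11) = Beta(50, 15).
Mode = (50−1)/(50+15−2) = 49/63 = 0.778.
Mean = 50/(50+15) = 50/65 = 0.769.
Left-skewed posterior ⇒ mean < mode.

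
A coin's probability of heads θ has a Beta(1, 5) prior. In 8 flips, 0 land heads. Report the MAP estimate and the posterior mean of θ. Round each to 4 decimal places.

Posterior: Beta(1+0, 5+8) = Beta(1, 13).
Since α = 1 ≤ 1 and β > 1, the Beta density is monotone decreasing on [0,1]; the mode is at 0.
Mean = 1/(1+13) = 0.0714.
Right-skewed posterior ⇒ mode < mean.

MAP: 0.0000. Posterior mean: 0.0714.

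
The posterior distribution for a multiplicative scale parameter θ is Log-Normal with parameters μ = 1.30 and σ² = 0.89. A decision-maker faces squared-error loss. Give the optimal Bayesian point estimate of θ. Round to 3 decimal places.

5.726

Mode = exp(μ − σ²) = exp(0.41) = 1.507.
Mean = exp(μ + σ²/2) = exp(1.745) = 5.726.
Squared-error loss ⇒ the optimal estimator is the posterior mean.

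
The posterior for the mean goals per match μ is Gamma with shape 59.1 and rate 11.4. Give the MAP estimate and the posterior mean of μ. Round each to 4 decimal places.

Mode = (α−1)/β = 58.1/11.4 = 5.0965.
Mean = α/β = 59.1/11.4 = 5.1842.
The posterior is right-skewed, so the mean exceeds the mode.

MAP estimate = 5.0965, posterior mean = 5.1842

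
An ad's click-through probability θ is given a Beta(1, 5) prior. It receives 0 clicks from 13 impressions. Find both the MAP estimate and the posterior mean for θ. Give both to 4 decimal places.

Posterior: Beta(1+0, 5+13) = Beta(1, 18).
Since α = 1 ≤ 1 and β > 1, the Beta density is monotone decreasing on [0,1]; the mode is at 0.
Mean = 1/(1+18) = 0.0526.

MAP: 0.0000. Posterior mean: 0.0526.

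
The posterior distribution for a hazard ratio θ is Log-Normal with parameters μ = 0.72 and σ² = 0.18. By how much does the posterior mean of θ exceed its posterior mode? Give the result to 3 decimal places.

Mode = exp(μ − σ²) = exp(0.54) = 1.716.
Mean = exp(μ + σ²/2) = exp(0.810) = 2.248.
Difference = 2.248 − 1.716 = 0.532.
The mean is pulled above the mode by the posterior's right skew.

0.532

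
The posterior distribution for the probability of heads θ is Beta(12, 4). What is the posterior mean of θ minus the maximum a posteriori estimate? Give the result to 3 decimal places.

Mode = (12−1)/(12+4−2) = 11/14 = 0.786.
Mean = 12/(12+4) = 12/16 = 0.750.
Difference = 0.750 − 0.786 = -0.036.
The mean is pulled below the mode by the posterior's left skew.

-0.036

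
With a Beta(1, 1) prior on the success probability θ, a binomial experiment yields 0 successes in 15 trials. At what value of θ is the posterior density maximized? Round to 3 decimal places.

0.000

Posterior: Beta(1+0, 1+15) = Beta(1, 16).
Since α = 1 ≤ 1 and β > 1, the Beta density is monotone decreasing on [0,1]; the mode is at 0.
Mean = 1/(1+16) = 0.059.
This is the posterior mode — the MAP estimate.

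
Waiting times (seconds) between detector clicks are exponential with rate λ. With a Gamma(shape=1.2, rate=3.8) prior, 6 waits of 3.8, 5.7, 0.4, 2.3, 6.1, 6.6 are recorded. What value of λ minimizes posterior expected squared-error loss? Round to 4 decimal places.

0.2509

Σ times = 24.9. Posterior: Gamma(shape = 1.2+6 = 7.2, rate = 3.8+24.9 = 28.7).
Mode = (α−1)/β = 6.2/28.7 = 0.2160.
Mean = α/β = 7.2/28.7 = 0.2509.
Squared-error loss ⇒ the optimal estimator is the posterior mean.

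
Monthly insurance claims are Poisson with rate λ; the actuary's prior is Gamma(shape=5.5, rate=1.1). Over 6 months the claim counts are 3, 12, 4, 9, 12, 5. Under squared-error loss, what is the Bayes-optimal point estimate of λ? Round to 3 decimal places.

7.113

Σ counts = 45. Posterior: Gamma(shape = 5.5+45 = 50.5, rate = 1.1+6 = 7.1).
Mode = (α−1)/β = 49.5/7.1 = 6.972.
Mean = α/β = 50.5/7.1 = 7.113.
Squared-error loss ⇒ the optimal estimator is the posterior mean.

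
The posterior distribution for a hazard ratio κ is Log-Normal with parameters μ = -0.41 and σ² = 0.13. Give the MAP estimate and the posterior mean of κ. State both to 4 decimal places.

MAP: 0.5827. Posterior mean: 0.7082.

Mode = exp(μ − σ²) = exp(-0.54) = 0.5827.
Mean = exp(μ + σ²/2) = exp(-0.345) = 0.7082.
The mean is pulled above the mode by the posterior's right skew.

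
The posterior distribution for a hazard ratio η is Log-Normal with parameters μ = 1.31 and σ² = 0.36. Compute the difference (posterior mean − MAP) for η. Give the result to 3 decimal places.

1.851

Mode = exp(μ − σ²) = exp(0.95) = 2.586.
Mean = exp(μ + σ²/2) = exp(1.490) = 4.437.
Difference = 4.437 − 2.586 = 1.851.
Mean > mode: the posterior has a right tail.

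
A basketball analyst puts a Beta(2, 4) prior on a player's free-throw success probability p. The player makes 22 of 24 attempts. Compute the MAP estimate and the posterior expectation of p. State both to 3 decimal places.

p_MAP = 0.821, E[p|data] = 0.800

Posterior: Beta(2+22, 4+2) = Beta(24, 6).
Mode = (24−1)/(24+6−2) = 23/28 = 0.821.
Mean = 24/(24+6) = 24/30 = 0.800.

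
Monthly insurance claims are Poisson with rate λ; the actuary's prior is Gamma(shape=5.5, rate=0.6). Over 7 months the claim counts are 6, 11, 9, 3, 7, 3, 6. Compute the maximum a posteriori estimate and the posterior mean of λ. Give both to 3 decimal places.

MAP = 6.513, posterior mean = 6.645

Σ counts = 45. Posterior: Gamma(shape = 5.5+45 = 50.5, rate = 0.6+7 = 7.6).
Mode = (α−1)/β = 49.5/7.6 = 6.513.
Mean = α/β = 50.5/7.6 = 6.645.
The mean is pulled above the mode by the posterior's right skew.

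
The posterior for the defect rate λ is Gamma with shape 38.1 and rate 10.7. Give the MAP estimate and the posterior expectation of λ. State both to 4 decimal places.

Mode = (α−1)/β = 37.1/10.7 = 3.4673.
Mean = α/β = 38.1/10.7 = 3.5607.
The posterior is right-skewed, so the mean exceeds the mode.

MAP = 3.4673; posterior mean = 3.5607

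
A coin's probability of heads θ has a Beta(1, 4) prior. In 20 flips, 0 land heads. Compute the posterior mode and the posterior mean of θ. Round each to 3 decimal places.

Posterior: Beta(1+0, 4+20) = Beta(1, 24).
Since α = 1 ≤ 1 and β > 1, the Beta density is monotone decreasing on [0,1]; the mode is at 0.
Mean = 1/(1+24) = 0.040.

MAP = 0.000, posterior mean = 0.040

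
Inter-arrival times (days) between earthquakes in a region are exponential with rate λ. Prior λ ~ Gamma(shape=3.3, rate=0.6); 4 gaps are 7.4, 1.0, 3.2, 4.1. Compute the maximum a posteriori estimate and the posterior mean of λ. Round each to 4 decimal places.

Σ times = 15.7. Posterior: Gamma(shape = 3.3+4 = 7.3, rate = 0.6+15.7 = 16.3).
Mode = (α−1)/β = 6.3/16.3 = 0.3865.
Mean = α/β = 7.3/16.3 = 0.4479.
Right-skewed posterior ⇒ mode < mean.

maximum a posteriori estimate = 0.3865, posterior mean = 0.4479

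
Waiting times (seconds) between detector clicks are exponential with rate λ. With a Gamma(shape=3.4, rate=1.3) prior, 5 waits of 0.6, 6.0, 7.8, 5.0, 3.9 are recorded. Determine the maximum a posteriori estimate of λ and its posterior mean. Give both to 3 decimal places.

Σ times = 23.3. Posterior: Gamma(shape = 3.4+5 = 8.4, rate = 1.3+23.3 = 24.6).
Mode = (α−1)/β = 7.4/24.6 = 0.301.
Mean = α/β = 8.4/24.6 = 0.341.
The posterior is right-skewed, so the mean exceeds the mode.

λ_MAP = 0.301, E[λ|data] = 0.341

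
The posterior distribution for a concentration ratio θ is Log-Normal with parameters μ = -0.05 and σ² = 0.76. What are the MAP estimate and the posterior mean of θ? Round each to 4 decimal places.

θ_MAP = 0.4449, E[θ|data] = 1.3910

Mode = exp(μ − σ²) = exp(-0.81) = 0.4449.
Mean = exp(μ + σ²/2) = exp(0.330) = 1.3910.
The posterior is right-skewed, so the mean exceeds the mode.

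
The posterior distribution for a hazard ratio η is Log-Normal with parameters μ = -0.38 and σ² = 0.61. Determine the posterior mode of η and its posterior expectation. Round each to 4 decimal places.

Mode = exp(μ − σ²) = exp(-0.99) = 0.3716.
Mean = exp(μ + σ²/2) = exp(-0.075) = 0.9277.
The posterior is right-skewed, so the mean exceeds the mode.

MAP = 0.3716, posterior mean = 0.9277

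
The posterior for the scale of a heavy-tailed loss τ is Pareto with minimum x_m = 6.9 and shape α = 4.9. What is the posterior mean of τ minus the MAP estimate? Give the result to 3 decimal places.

1.769

The Pareto density is strictly decreasing on [x_m, ∞), so the mode is x_m = 6.900.
Mean = α·x_m/(α−1) = 4.9·6.9/3.9 = 8.669.
Difference = 8.669 − 6.900 = 1.769.
Right-skewed posterior ⇒ mode < mean.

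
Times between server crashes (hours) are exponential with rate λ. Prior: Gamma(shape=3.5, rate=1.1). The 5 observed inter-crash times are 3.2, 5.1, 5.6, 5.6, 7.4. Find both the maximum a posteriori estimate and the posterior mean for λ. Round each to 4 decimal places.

MAP = 0.2679; posterior mean = 0.3036

Σ times = 26.9. Posterior: Gamma(shape = 3.5+5 = 8.5, rate = 1.1+26.9 = 28.0).
Mode = (α−1)/β = 7.5/28.0 = 0.2679.
Mean = α/β = 8.5/28.0 = 0.3036.
Mean > mode: the posterior has a right tail.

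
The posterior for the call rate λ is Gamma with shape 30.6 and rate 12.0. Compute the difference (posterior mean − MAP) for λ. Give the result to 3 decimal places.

Mode = (α−1)/β = 29.6/12.0 = 2.467.
Mean = α/β = 30.6/12.0 = 2.550.
Difference = 2.550 − 2.467 = 0.083.

0.083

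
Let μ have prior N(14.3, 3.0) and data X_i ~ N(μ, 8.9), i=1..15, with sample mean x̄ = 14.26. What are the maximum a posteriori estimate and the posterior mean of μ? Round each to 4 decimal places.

Posterior for μ is Normal. Precision-weighted mean: (1/3.0·14.3 + 15/8.9·14.26) / (1/3.0 + 15/8.9) = 14.2666.
A Normal posterior is symmetric, so mode = mean.

MAP = 14.2666; posterior mean = 14.2666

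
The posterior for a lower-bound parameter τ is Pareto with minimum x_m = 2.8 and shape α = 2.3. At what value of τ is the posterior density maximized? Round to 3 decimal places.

The Pareto density is strictly decreasing on [x_m, ∞), so the mode is x_m = 2.800.
Mean = α·x_m/(α−1) = 2.3·2.8/1.3 = 4.954.
This is the posterior mode — the MAP estimate.

2.800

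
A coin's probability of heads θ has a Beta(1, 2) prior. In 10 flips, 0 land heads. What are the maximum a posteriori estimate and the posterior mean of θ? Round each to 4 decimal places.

MAP = 0.0000; posterior mean = 0.0769

Posterior: Beta(1+0, 2+10) = Beta(1, 12).
Since α = 1 ≤ 1 and β > 1, the Beta density is monotone decreasing on [0,1]; the mode is at 0.
Mean = 1/(1+12) = 0.0769.
Right-skewed posterior ⇒ mode < mean.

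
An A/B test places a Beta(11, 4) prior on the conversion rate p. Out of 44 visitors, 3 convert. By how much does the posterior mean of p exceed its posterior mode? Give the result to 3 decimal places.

0.009

Posterior: Beta(11+3, 4+41) = Beta(14, 45).
Mode = (14−1)/(14+45−2) = 13/57 = 0.228.
Mean = 14/(14+45) = 14/59 = 0.237.
Difference = 0.237 − 0.228 = 0.009.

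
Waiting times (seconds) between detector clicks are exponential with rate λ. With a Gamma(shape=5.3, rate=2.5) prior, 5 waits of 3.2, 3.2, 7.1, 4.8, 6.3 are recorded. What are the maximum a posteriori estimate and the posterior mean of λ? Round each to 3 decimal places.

λ_MAP = 0.343, E[λ|data] = 0.380

Σ times = 24.6. Posterior: Gamma(shape = 5.3+5 = 10.3, rate = 2.5+24.6 = 27.1).
Mode = (α−1)/β = 9.3/27.1 = 0.343.
Mean = α/β = 10.3/27.1 = 0.380.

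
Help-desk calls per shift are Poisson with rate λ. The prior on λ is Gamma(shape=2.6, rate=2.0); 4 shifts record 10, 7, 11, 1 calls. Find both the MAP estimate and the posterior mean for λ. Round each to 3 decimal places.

Σ counts = 29. Posterior: Gamma(shape = 2.6+29 = 31.6, rate = 2.0+4 = 6.0).
Mode = (α−1)/β = 30.6/6.0 = 5.100.
Mean = α/β = 31.6/6.0 = 5.267.
Right-skewed posterior ⇒ mode < mean.

MAP: 5.100. Posterior mean: 5.267.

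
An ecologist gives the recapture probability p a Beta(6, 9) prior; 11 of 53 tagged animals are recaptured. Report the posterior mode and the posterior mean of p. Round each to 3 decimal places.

Posterior: Beta(6+11, 9+42) = Beta(17, 51).
Mode = (17−1)/(17+51−2) = 16/66 = 0.242.
Mean = 17/(17+51) = 17/68 = 0.250.
The posterior is right-skewed, so the mean exceeds the mode.

MAP: 0.242. Posterior mean: 0.250.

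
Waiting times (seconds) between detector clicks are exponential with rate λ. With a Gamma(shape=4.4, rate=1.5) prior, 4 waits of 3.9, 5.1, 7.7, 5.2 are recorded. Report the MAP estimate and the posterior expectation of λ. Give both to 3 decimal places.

Σ times = 21.9. Posterior: Gamma(shape = 4.4+4 = 8.4, rate = 1.5+21.9 = 23.4).
Mode = (α−1)/β = 7.4/23.4 = 0.316.
Mean = α/β = 8.4/23.4 = 0.359.
Mean > mode: the posterior has a right tail.

MAP estimate = 0.316, posterior expectation = 0.359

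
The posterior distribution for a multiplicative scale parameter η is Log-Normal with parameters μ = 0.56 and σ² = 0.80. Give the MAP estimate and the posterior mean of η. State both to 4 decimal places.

MAP estimate = 0.7866, posterior mean = 2.6117

Mode = exp(μ − σ²) = exp(-0.24) = 0.7866.
Mean = exp(μ + σ²/2) = exp(0.960) = 2.6117.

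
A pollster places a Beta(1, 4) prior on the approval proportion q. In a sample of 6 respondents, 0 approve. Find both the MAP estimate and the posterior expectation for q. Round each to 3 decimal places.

Posterior: Beta(1+0, 4+6) = Beta(1, 10).
Since α = 1 ≤ 1 and β > 1, the Beta density is monotone decreasing on [0,1]; the mode is at 0.
Mean = 1/(1+10) = 0.091.
The posterior is right-skewed, so the mean exceeds the mode.

MAP = 0.000, posterior mean = 0.091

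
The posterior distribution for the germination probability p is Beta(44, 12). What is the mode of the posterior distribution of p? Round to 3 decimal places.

Mode = (44−1)/(44+12−2) = 43/54 = 0.796.
Mean = 44/(44+12) = 44/56 = 0.786.
This is the posterior mode — the MAP estimate.

0.796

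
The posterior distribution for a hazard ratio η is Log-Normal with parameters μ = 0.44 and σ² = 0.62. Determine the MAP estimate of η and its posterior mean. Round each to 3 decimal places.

η_MAP = 0.835, E[η|data] = 2.117

Mode = exp(μ − σ²) = exp(-0.18) = 0.835.
Mean = exp(μ + σ²/2) = exp(0.750) = 2.117.
Mean > mode: the posterior has a right tail.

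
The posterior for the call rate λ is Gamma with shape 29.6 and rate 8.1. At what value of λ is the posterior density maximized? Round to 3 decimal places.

3.531

Mode = (α−1)/β = 28.6/8.1 = 3.531.
Mean = α/β = 29.6/8.1 = 3.654.
This is the posterior mode — the MAP estimate.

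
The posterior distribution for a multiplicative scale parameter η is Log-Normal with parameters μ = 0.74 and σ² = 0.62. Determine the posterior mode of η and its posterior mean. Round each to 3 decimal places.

MAP = 1.127; posterior mean = 2.858

Mode = exp(μ − σ²) = exp(0.12) = 1.127.
Mean = exp(μ + σ²/2) = exp(1.050) = 2.858.
Right-skewed posterior ⇒ mode < mean.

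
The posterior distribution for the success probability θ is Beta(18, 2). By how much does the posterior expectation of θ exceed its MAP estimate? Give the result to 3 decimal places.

-0.044

Mode = (18−1)/(18+2−2) = 17/18 = 0.944.
Mean = 18/(18+2) = 18/20 = 0.900.
Difference = 0.900 − 0.944 = -0.044.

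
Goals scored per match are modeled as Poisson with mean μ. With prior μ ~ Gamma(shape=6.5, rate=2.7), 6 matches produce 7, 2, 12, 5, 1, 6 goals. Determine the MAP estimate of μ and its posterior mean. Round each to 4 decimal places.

Σ counts = 33. Posterior: Gamma(shape = 6.5+33 = 39.5, rate = 2.7+6 = 8.7).
Mode = (α−1)/β = 38.5/8.7 = 4.4253.
Mean = α/β = 39.5/8.7 = 4.5402.

MAP: 4.4253. Posterior mean: 4.5402.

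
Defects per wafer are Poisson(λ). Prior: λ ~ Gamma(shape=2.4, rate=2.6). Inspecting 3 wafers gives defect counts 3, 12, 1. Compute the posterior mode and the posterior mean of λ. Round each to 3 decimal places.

Σ counts = 16. Posterior: Gamma(shape = 2.4+16 = 18.4, rate = 2.6+3 = 5.6).
Mode = (α−1)/β = 17.4/5.6 = 3.107.
Mean = α/β = 18.4/5.6 = 3.286.

MAP = 3.107, posterior mean = 3.286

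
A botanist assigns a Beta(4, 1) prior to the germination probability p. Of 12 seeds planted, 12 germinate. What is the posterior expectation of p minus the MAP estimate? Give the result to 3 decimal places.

-0.059

Posterior: Beta(4+12, 1+0) = Beta(16, 1).
Since β = 1 ≤ 1 and α > 1, the Beta density is monotone increasing on [0,1]; the mode is at 1.
Mean = 16/(16+1) = 0.941.
Difference = 0.941 − 1.000 = -0.059.
Mode > mean: the posterior has a left tail.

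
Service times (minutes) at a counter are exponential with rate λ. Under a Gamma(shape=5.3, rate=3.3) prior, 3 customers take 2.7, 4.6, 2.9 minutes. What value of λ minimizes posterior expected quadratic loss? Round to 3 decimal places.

0.615

Σ times = 10.2. Posterior: Gamma(shape = 5.3+3 = 8.3, rate = 3.3+10.2 = 13.5).
Mode = (α−1)/β = 7.3/13.5 = 0.541.
Mean = α/β = 8.3/13.5 = 0.615.
Quadratic loss ⇒ the optimal estimator is the posterior mean.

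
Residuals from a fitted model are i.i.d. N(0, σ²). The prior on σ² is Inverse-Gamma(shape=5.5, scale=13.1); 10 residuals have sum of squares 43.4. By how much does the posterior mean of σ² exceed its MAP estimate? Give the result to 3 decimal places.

0.637

Posterior: Inverse-Gamma(shape = 5.5+10/2 = 10.5, scale = 13.1+43.4/2 = 34.8).
Mode = β/(α+1) = 34.8/11.5 = 3.026.
Mean = β/(α−1) = 34.8/9.5 = 3.663.
Difference = 3.663 − 3.026 = 0.637.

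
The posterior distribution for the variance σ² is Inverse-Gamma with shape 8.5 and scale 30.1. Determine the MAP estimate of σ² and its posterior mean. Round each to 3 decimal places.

MAP estimate = 3.168, posterior mean = 4.013

Mode = β/(α+1) = 30.1/9.5 = 3.168.
Mean = β/(α−1) = 30.1/7.5 = 4.013.
Mean > mode: the posterior has a right tail.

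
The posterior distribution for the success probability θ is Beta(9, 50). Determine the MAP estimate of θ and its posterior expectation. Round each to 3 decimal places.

MAP = 0.140; posterior mean = 0.153

Mode = (9−1)/(9+50−2) = 8/57 = 0.140.
Mean = 9/(9+50) = 9/59 = 0.153.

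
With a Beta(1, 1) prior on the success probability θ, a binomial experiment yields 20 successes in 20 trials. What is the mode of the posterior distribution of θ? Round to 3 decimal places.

1.000

Posterior: Beta(1+20, 1+0) = Beta(21, 1).
Since β = 1 ≤ 1 and α > 1, the Beta density is monotone increasing on [0,1]; the mode is at 1.
Mean = 21/(21+1) = 0.955.
This is the posterior mode — the MAP estimate.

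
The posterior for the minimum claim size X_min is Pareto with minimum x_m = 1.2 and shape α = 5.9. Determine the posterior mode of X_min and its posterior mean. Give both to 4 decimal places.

MAP: 1.2000. Posterior mean: 1.4449.

The Pareto density is strictly decreasing on [x_m, ∞), so the mode is x_m = 1.2000.
Mean = α·x_m/(α−1) = 5.9·1.2/4.9 = 1.4449.
The posterior is right-skewed, so the mean exceeds the mode.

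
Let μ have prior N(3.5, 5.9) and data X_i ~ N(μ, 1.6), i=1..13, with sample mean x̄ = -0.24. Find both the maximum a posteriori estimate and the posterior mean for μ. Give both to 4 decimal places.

MAP = -0.1636, posterior mean = -0.1636

Posterior for μ is Normal. Precision-weighted mean: (1/5.9·3.5 + 13/1.6·-0.24) / (1/5.9 + 13/1.6) = -0.1636.
A Normal posterior is symmetric, so mode = mean.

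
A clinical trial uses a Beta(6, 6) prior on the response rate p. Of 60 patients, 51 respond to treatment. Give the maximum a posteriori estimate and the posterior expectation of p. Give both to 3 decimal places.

MAP = 0.800; posterior mean = 0.792

Posterior: Beta(6+51, 6+9) = Beta(57, 15).
Mode = (57−1)/(57+15−2) = 56/70 = 0.800.
Mean = 57/(57+15) = 57/72 = 0.792.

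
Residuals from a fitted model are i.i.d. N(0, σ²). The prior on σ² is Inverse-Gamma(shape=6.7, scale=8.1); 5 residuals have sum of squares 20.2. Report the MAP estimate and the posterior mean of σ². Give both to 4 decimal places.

Posterior: Inverse-Gamma(shape = 6.7+5/2 = 9.2, scale = 8.1+20.2/2 = 18.2).
Mode = β/(α+1) = 18.2/10.2 = 1.7843.
Mean = β/(α−1) = 18.2/8.2 = 2.2195.

MAP: 1.7843. Posterior mean: 2.2195.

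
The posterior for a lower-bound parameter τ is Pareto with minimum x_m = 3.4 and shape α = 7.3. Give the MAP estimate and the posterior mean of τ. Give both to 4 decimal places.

MAP = 3.4000, posterior mean = 3.9397

The Pareto density is strictly decreasing on [x_m, ∞), so the mode is x_m = 3.4000.
Mean = α·x_m/(α−1) = 7.3·3.4/6.3 = 3.9397.
The mean is pulled above the mode by the posterior's right skew.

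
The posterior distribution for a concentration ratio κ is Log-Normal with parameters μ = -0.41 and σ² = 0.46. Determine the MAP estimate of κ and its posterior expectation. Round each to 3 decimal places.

Mode = exp(μ − σ²) = exp(-0.87) = 0.419.
Mean = exp(μ + σ²/2) = exp(-0.180) = 0.835.

MAP = 0.419, posterior mean = 0.835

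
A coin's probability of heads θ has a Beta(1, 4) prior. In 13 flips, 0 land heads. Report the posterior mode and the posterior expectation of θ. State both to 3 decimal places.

Posterior: Beta(1+0, 4+13) = Beta(1, 17).
Since α = 1 ≤ 1 and β > 1, the Beta density is monotone decreasing on [0,1]; the mode is at 0.
Mean = 1/(1+17) = 0.056.

θ_MAP = 0.000, E[θ|data] = 0.056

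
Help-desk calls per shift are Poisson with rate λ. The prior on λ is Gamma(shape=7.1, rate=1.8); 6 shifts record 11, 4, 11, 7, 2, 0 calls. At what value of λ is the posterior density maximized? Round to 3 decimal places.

5.269

Σ counts = 35. Posterior: Gamma(shape = 7.1+35 = 42.1, rate = 1.8+6 = 7.8).
Mode = (α−1)/β = 41.1/7.8 = 5.269.
Mean = α/β = 42.1/7.8 = 5.397.
This is the posterior mode — the MAP estimate.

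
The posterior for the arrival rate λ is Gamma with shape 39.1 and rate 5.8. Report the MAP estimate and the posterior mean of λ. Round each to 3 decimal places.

MAP = 6.569, posterior mean = 6.741

Mode = (α−1)/β = 38.1/5.8 = 6.569.
Mean = α/β = 39.1/5.8 = 6.741.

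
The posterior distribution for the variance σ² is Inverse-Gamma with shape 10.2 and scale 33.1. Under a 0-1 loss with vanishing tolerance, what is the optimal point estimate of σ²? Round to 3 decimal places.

2.955

Mode = β/(α+1) = 33.1/11.2 = 2.955.
Mean = β/(α−1) = 33.1/9.2 = 3.598.
This is the posterior mode — the MAP estimate.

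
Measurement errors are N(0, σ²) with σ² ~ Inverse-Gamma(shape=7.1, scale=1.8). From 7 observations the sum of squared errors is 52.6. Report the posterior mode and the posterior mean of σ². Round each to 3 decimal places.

σ²_MAP = 2.422, E[σ²|data] = 2.927

Posterior: Inverse-Gamma(shape = 7.1+7/2 = 10.6, scale = 1.8+52.6/2 = 28.1).
Mode = β/(α+1) = 28.1/11.6 = 2.422.
Mean = β/(α−1) = 28.1/9.6 = 2.927.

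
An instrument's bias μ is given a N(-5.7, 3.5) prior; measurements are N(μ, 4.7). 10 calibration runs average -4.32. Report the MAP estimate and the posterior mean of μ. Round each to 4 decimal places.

μ_MAP = -4.4834, E[μ|data] = -4.4834

Posterior for μ is Normal. Precision-weighted mean: (1/3.5·-5.7 + 10/4.7·-4.32) / (1/3.5 + 10/4.7) = -4.4834.
A Normal posterior is symmetric, so mode = mean.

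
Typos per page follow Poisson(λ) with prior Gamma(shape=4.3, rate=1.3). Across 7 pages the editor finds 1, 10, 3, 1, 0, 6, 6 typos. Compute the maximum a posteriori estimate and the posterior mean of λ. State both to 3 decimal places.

MAP = 3.651, posterior mean = 3.771

Σ counts = 27. Posterior: Gamma(shape = 4.3+27 = 31.3, rate = 1.3+7 = 8.3).
Mode = (α−1)/β = 30.3/8.3 = 3.651.
Mean = α/β = 31.3/8.3 = 3.771.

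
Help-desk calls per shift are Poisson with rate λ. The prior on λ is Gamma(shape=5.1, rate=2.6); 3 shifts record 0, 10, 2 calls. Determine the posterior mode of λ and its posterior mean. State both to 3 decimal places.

MAP: 2.875. Posterior mean: 3.054.

Σ counts = 12. Posterior: Gamma(shape = 5.1+12 = 17.1, rate = 2.6+3 = 5.6).
Mode = (α−1)/β = 16.1/5.6 = 2.875.
Mean = α/β = 17.1/5.6 = 3.054.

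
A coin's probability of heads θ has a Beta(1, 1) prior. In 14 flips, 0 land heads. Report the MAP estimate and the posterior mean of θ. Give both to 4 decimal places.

MAP = 0.0000, posterior mean = 0.0625

Posterior: Beta(1+0, 1+14) = Beta(1, 15).
Since α = 1 ≤ 1 and β > 1, the Beta density is monotone decreasing on [0,1]; the mode is at 0.
Mean = 1/(1+15) = 0.0625.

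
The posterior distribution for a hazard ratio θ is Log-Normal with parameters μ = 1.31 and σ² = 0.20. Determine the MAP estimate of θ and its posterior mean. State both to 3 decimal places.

MAP estimate = 3.034, posterior mean = 4.096

Mode = exp(μ − σ²) = exp(1.11) = 3.034.
Mean = exp(μ + σ²/2) = exp(1.410) = 4.096.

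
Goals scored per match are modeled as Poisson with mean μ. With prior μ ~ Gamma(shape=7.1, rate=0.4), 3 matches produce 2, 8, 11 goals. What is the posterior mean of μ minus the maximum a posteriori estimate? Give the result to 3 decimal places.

0.294

Σ counts = 21. Posterior: Gamma(shape = 7.1+21 = 28.1, rate = 0.4+3 = 3.4).
Mode = (α−1)/β = 27.1/3.4 = 7.971.
Mean = α/β = 28.1/3.4 = 8.265.
Difference = 8.265 − 7.971 = 0.294.
The mean is pulled above the mode by the posterior's right skew.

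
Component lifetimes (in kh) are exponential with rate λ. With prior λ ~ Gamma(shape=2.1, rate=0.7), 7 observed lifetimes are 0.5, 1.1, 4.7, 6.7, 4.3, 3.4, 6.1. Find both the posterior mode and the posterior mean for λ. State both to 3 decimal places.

λ_MAP = 0.295, E[λ|data] = 0.331

Σ times = 26.8. Posterior: Gamma(shape = 2.1+7 = 9.1, rate = 0.7+26.8 = 27.5).
Mode = (α−1)/β = 8.1/27.5 = 0.295.
Mean = α/β = 9.1/27.5 = 0.331.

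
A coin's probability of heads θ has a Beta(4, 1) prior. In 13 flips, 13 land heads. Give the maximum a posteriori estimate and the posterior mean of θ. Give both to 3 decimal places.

MAP = 1.000, posterior mean = 0.944

Posterior: Beta(4+13, 1+0) = Beta(17, 1).
Since β = 1 ≤ 1 and α > 1, the Beta density is monotone increasing on [0,1]; the mode is at 1.
Mean = 17/(17+1) = 0.944.
Left-skewed posterior ⇒ mean < mode.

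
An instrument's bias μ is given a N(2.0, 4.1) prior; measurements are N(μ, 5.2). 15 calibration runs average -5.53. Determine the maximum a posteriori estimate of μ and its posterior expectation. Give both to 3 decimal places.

Posterior for μ is Normal. Precision-weighted mean: (1/4.1·2.0 + 15/5.2·-5.53) / (1/4.1 + 15/5.2) = -4.943.
A Normal posterior is symmetric, so mode = mean.

MAP: -4.943. Posterior mean: -4.943.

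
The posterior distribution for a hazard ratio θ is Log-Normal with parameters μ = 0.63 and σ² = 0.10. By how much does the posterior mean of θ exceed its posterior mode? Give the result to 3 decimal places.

0.275

Mode = exp(μ − σ²) = exp(0.53) = 1.699.
Mean = exp(μ + σ²/2) = exp(0.680) = 1.974.
Difference = 1.974 − 1.699 = 0.275.
The mean is pulled above the mode by the posterior's right skew.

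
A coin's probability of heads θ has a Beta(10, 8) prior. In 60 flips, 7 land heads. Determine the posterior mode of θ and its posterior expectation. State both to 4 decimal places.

Posterior: Beta(10+7, 8+53) = Beta(17, 61).
Mode = (17−1)/(17+61−2) = 16/76 = 0.2105.
Mean = 17/(17+61) = 17/78 = 0.2179.

MAP: 0.2105. Posterior mean: 0.2179.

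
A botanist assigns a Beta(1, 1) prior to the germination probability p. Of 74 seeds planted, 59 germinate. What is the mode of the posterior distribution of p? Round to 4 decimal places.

Posterior: Beta(1+59, 1+15) = Beta(60, 16).
Mode = (60−1)/(60+16−2) = 59/74 = 0.7973.
With a flat prior the MAP equals the MLE, 59/74.
Mean = 60/(60+16) = 60/76 = 0.7895.
This is the posterior mode — the MAP estimate.

0.7973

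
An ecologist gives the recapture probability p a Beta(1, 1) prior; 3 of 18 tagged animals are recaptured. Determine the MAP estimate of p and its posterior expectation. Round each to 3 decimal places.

MAP: 0.167. Posterior mean: 0.200.

Posterior: Beta(1+3, 1+15) = Beta(4, 16).
Mode = (4−1)/(4+16−2) = 3/18 = 0.167.
With a flat prior the MAP equals the MLE, 3/18.
Mean = 4/(4+16) = 4/20 = 0.200.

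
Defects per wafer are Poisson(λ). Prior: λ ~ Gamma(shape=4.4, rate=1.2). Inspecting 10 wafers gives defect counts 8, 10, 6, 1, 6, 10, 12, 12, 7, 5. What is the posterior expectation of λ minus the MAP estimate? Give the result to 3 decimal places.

0.089

Σ counts = 77. Posterior: Gamma(shape = 4.4+77 = 81.4, rate = 1.2+10 = 11.2).
Mode = (α−1)/β = 80.4/11.2 = 7.179.
Mean = α/β = 81.4/11.2 = 7.268.
Difference = 7.268 − 7.179 = 0.089.
Right-skewed posterior ⇒ mode < mean.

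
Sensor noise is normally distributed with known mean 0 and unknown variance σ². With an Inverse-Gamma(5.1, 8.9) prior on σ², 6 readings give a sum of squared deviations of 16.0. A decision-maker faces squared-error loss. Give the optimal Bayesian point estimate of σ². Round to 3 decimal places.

Posterior: Inverse-Gamma(shape = 5.1+6/2 = 8.1, scale = 8.9+16.0/2 = 16.9).
Mode = β/(α+1) = 16.9/9.1 = 1.857.
Mean = β/(α−1) = 16.9/7.1 = 2.380.
Squared-error loss ⇒ the optimal estimator is the posterior mean.

2.380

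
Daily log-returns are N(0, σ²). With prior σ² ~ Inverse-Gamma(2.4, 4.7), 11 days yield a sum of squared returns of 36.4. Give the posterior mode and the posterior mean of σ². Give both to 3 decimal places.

Posterior: Inverse-Gamma(shape = 2.4+11/2 = 7.9, scale = 4.7+36.4/2 = 22.9).
Mode = β/(α+1) = 22.9/8.9 = 2.573.
Mean = β/(α−1) = 22.9/6.9 = 3.319.
Right-skewed posterior ⇒ mode < mean.

posterior mode = 2.573, posterior mean = 3.319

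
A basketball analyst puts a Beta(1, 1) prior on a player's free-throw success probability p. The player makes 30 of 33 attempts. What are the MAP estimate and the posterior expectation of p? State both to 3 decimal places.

Posterior: Beta(1+30, 1+3) = Beta(31, 4).
Mode = (31−1)/(31+4−2) = 30/33 = 0.909.
With a flat prior the MAP equals the MLE, 30/33.
Mean = 31/(31+4) = 31/35 = 0.886.
Left-skewed posterior ⇒ mean < mode.

MAP = 0.909, posterior mean = 0.886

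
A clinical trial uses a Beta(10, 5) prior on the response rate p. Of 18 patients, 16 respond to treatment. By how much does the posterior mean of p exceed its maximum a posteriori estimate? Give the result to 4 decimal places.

Posterior: Beta(10+16, 5+2) = Beta(26, 7).
Mode = (26−1)/(26+7−2) = 25/31 = 0.8065.
Mean = 26/(26+7) = 26/33 = 0.7879.
Difference = 0.7879 − 0.8065 = -0.0186.
The mean is pulled below the mode by the posterior's left skew.

-0.0186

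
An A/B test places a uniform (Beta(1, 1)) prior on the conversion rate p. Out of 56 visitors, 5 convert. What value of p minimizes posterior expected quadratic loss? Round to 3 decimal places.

0.103

Posterior: Beta(1+5, 1+51) = Beta(6, 52).
Mode = (6−1)/(6+52−2) = 5/56 = 0.089.
With a flat prior the MAP equals the MLE, 5/56.
Mean = 6/(6+52) = 6/58 = 0.103.
Quadratic loss ⇒ the optimal estimator is the posterior mean.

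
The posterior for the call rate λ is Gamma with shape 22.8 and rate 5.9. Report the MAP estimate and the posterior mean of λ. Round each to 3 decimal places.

Mode = (α−1)/β = 21.8/5.9 = 3.695.
Mean = α/β = 22.8/5.9 = 3.864.
Right-skewed posterior ⇒ mode < mean.

λ_MAP = 3.695, E[λ|data] = 3.864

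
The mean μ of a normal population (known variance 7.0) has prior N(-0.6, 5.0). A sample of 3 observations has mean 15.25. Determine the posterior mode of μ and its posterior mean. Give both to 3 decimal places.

Posterior for μ is Normal. Precision-weighted mean: (1/5.0·-0.6 + 3/7.0·15.25) / (1/5.0 + 3/7.0) = 10.207.
A Normal posterior is symmetric, so mode = mean.

MAP = 10.207; posterior mean = 10.207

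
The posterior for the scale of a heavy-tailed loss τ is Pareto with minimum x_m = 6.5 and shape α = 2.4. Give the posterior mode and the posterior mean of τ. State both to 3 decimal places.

MAP = 6.500, posterior mean = 11.143

The Pareto density is strictly decreasing on [x_m, ∞), so the mode is x_m = 6.500.
Mean = α·x_m/(α−1) = 2.4·6.5/1.4 = 11.143.
Right-skewed posterior ⇒ mode < mean.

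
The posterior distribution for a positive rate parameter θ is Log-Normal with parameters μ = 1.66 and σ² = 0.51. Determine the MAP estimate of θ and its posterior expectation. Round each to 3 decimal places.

Mode = exp(μ − σ²) = exp(1.15) = 3.158.
Mean = exp(μ + σ²/2) = exp(1.915) = 6.787.

MAP = 3.158, posterior mean = 6.787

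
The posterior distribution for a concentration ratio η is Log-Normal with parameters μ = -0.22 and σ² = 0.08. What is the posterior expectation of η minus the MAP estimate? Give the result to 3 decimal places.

0.094

Mode = exp(μ − σ²) = exp(-0.30) = 0.741.
Mean = exp(μ + σ²/2) = exp(-0.180) = 0.835.
Difference = 0.835 − 0.741 = 0.094.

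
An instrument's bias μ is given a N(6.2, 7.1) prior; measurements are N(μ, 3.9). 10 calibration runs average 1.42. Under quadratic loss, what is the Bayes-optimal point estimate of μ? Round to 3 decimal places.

Posterior for μ is Normal. Precision-weighted mean: (1/7.1·6.2 + 10/3.9·1.42) / (1/7.1 + 10/3.9) = 1.669.
A Normal posterior is symmetric, so mode = mean.
Quadratic loss ⇒ the optimal estimator is the posterior mean.

1.669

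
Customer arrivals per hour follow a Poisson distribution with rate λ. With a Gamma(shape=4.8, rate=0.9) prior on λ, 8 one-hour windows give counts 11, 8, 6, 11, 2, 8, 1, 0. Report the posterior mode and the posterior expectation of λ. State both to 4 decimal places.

Σ counts = 47. Posterior: Gamma(shape = 4.8+47 = 51.8, rate = 0.9+8 = 8.9).
Mode = (α−1)/β = 50.8/8.9 = 5.7079.
Mean = α/β = 51.8/8.9 = 5.8202.

λ_MAP = 5.7079, E[λ|data] = 5.8202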